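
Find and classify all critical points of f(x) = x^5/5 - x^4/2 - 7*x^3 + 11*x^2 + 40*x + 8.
f'(x) = x^4 - 2*x^3 - 21*x^2 + 22*x + 40

Solve f'(x) = 0:
  Factor: x^4 - 2*x^3 - 21*x^2 + 22*x + 40 = (x - 5)*(x - 2)*(x + 1)*(x + 4) = 0.
  ⇒ x = -4, -1, 2, 5

f''(x) = 4*x^3 - 6*x^2 - 42*x + 22
Second-derivative test at each critical point:
  f''(-4) = -162 < 0 → local maximum
  f''(-1) = 54 > 0 → local minimum
  f''(2) = -54 < 0 → local maximum
  f''(5) = 162 > 0 → local minimum

Critical points: x = -4 (local maximum); x = -1 (local minimum); x = 2 (local maximum); x = 5 (local minimum)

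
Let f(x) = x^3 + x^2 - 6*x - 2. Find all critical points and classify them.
f'(x) = 3*x^2 + 2*x - 6

Solve f'(x) = 0:
  3*x^2 + 2*x - 6 = 0 has no rational roots; quadratic formula: x = (-2 ± √76)/6.
  ⇒ x = -sqrt(19)/3 - 1/3 ≈ -1.7863, -1/3 + sqrt(19)/3 ≈ 1.1196

f''(x) = 6*x + 2
Second-derivative test at each critical point:
  f''(-1.7863) = -8.7178 < 0 → local maximum
  f''(1.1196) = 8.7178 > 0 → local minimum

Critical points: x = -sqrt(19)/3 - 1/3 ≈ -1.7863 (local maximum); x = -1/3 + sqrt(19)/3 ≈ 1.1196 (local minimum)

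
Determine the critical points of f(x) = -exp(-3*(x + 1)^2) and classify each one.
f'(x) = 6*(x + 1)*exp(-3*(x + 1)^2)

Solve f'(x) = 0:
  f'(x) = (6*x + 6)·exp(-3*(x + 1)^2) and exp(-3*(x + 1)^2) > 0 for every x, so f'(x) = 0 ⇔ 6*x + 6 = 0.
  Factor: 6*x + 6 = 6*(x + 1) = 0.
  ⇒ x = -1

f''(x) = 6*(1 - 6*(x + 1)^2)*exp(-3*(x + 1)^2)
Second-derivative test at each critical point:
  f''(-1) = 6 > 0 → local minimum

Critical points: x = -1 (local minimum)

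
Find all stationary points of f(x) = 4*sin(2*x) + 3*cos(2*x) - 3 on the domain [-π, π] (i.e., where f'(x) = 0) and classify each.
f'(x) = -6*sin(2*x) + 8*cos(2*x)

Solve f'(x) = 0 on [-π, π]:
  f'(x) = 0 ⇔ 4*cos(2*x) = 3*sin(2*x) ⇔ tan(2*x) = 4/3, i.e. 2*x = arctan(4/3) + nπ; keep the solutions lying in [-π, π].
  ⇒ x = -pi + atan(4/3)/2 ≈ -2.6779, -pi/2 + atan(4/3)/2 ≈ -1.1071, atan(4/3)/2 ≈ 0.4636, atan(4/3)/2 + pi/2 ≈ 2.0344

f''(x) = -16*sin(2*x) - 12*cos(2*x)
Second-derivative test at each critical point:
  f''(-2.6779) = -20 < 0 → local maximum
  f''(-1.1071) = 20 > 0 → local minimum
  f''(0.4636) = -20 < 0 → local maximum
  f''(2.0344) = 20 > 0 → local minimum

Critical points: x = -pi + atan(4/3)/2 ≈ -2.6779 (local maximum); x = -pi/2 + atan(4/3)/2 ≈ -1.1071 (local minimum); x = atan(4/3)/2 ≈ 0.4636 (local maximum); x = atan(4/3)/2 + pi/2 ≈ 2.0344 (local minimum)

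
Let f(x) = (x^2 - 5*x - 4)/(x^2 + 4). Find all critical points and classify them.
f'(x) = (5*x^2 + 16*x - 20)/(x^4 + 8*x^2 + 16)

Solve f'(x) = 0:
  f'(x) = (5*x^2 + 16*x - 20)/(x^2 + 4)^2; the denominator is positive wherever f is defined, so f'(x) = 0 ⇔ 5*x^2 + 16*x - 20 = 0.
  5*x^2 + 16*x - 20 = 0 has no rational roots; quadratic formula: x = (-16 ± √656)/10.
  ⇒ x = -2*sqrt(41)/5 - 8/5 ≈ -4.1612, -8/5 + 2*sqrt(41)/5 ≈ 0.9612

f''(x) = 2*(-5*x^3 - 24*x^2 + 60*x + 32)/(x^6 + 12*x^4 + 48*x^2 + 64)
Second-derivative test at each critical point:
  f''(-4.1612) = -0.0564 < 0 → local maximum
  f''(0.9612) = 1.0564 > 0 → local minimum

Critical points: x = -2*sqrt(41)/5 - 8/5 ≈ -4.1612 (local maximum); x = -8/5 + 2*sqrt(41)/5 ≈ 0.9612 (local minimum)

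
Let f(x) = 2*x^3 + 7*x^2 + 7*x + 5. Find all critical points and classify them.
f'(x) = 6*x^2 + 14*x + 7

Solve f'(x) = 0:
  6*x^2 + 14*x + 7 = 0 has no rational roots; quadratic formula: x = (-14 ± √28)/12.
  ⇒ x = -7/6 - sqrt(7)/6 ≈ -1.6076, -7/6 + sqrt(7)/6 ≈ -0.7257

f''(x) = 12*x + 14
Second-derivative test at each critical point:
  f''(-1.6076) = -5.2915 < 0 → local maximum
  f''(-0.7257) = 5.2915 > 0 → local minimum

Critical points: x = -7/6 - sqrt(7)/6 ≈ -1.6076 (local maximum); x = -7/6 + sqrt(7)/6 ≈ -0.7257 (local minimum)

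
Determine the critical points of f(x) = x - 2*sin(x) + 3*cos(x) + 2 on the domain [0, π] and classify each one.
f'(x) = -3*sin(x) - 2*cos(x) + 1

Solve f'(x) = 0 on [0, π]:
  f'(x) = 0 ⇔ -3*sin(x) - 2*cos(x) = -1. Write the left side as R·cos(x + φ) with R = √((-2)² + 3²) = sqrt(13), cos φ = -2*sqrt(13)/13, sin φ = 3*sqrt(13)/13; then cos(x + φ) = -sqrt(13)/13. Solve for x and keep the solutions lying in [0, π].
  ⇒ x = atan((3 + 4*sqrt(3))/(2 - 6*sqrt(3))) + pi ≈ 2.2726

f''(x) = 2*sin(x) - 3*cos(x)
Second-derivative test at each critical point:
  f''(2.2726) = 3.4641 > 0 → local minimum

Critical points: x = atan((3 + 4*sqrt(3))/(2 - 6*sqrt(3))) + pi ≈ 2.2726 (local minimum)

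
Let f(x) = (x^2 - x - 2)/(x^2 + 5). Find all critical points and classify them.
f'(x) = (x^2 + 14*x - 5)/(x^4 + 10*x^2 + 25)

Solve f'(x) = 0:
  f'(x) = (x^2 + 14*x - 5)/(x^2 + 5)^2; the denominator is positive wherever f is defined, so f'(x) = 0 ⇔ x^2 + 14*x - 5 = 0.
  x^2 + 14*x - 5 = 0 has no rational roots; quadratic formula: x = (-14 ± √216)/2.
  ⇒ x = -3*sqrt(6) - 7 ≈ -14.3485, -7 + 3*sqrt(6) ≈ 0.3485

f''(x) = 2*(-x^3 - 21*x^2 + 15*x + 35)/(x^6 + 15*x^4 + 75*x^2 + 125)
Second-derivative test at each critical point:
  f''(-14.3485) = -3.305e-04 < 0 → local maximum
  f''(0.3485) = 0.5603 > 0 → local minimum

Critical points: x = -3*sqrt(6) - 7 ≈ -14.3485 (local maximum); x = -7 + 3*sqrt(6) ≈ 0.3485 (local minimum)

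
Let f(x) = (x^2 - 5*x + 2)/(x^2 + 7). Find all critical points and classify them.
f'(x) = 5*(x^2 + 2*x - 7)/(x^4 + 14*x^2 + 49)

Solve f'(x) = 0:
  f'(x) = 5*(x^2 + 2*x - 7)/(x^2 + 7)^2; the denominator is positive wherever f is defined, so f'(x) = 0 ⇔ 5*x^2 + 10*x - 35 = 0.
  Factor: 5*x^2 + 10*x - 35 = 5*(x^2 + 2*x - 7); x^2 + 2*x - 7 = 0 has no rational roots; quadratic formula: x = (-2 ± √32)/2.
  ⇒ x = -2*sqrt(2) - 1 ≈ -3.8284, -1 + 2*sqrt(2) ≈ 1.8284

f''(x) = 10*(-x^3 - 3*x^2 + 21*x + 7)/(x^6 + 21*x^4 + 147*x^2 + 343)
Second-derivative test at each critical point:
  f''(-3.8284) = -0.0603 < 0 → local maximum
  f''(1.8284) = 0.2644 > 0 → local minimum

Critical points: x = -2*sqrt(2) - 1 ≈ -3.8284 (local maximum); x = -1 + 2*sqrt(2) ≈ 1.8284 (local minimum)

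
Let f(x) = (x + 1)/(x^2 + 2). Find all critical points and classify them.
f'(x) = (x^2 - 2*x*(x + 1) + 2)/(x^2 + 2)^2

Solve f'(x) = 0:
  f'(x) = -(x^2 + 2*x - 2)/(x^2 + 2)^2; the denominator is positive wherever f is defined, so f'(x) = 0 ⇔ -x^2 - 2*x + 2 = 0.
  x^2 + 2*x - 2 = 0 has no rational roots; quadratic formula: x = (-2 ± √12)/2.
  ⇒ x = -sqrt(3) - 1 ≈ -2.7321, -1 + sqrt(3) ≈ 0.7321

f''(x) = 2*(4*x^2*(x + 1) - (3*x + 1)*(x^2 + 2))/(x^2 + 2)^3
Second-derivative test at each critical point:
  f''(-2.7321) = 0.0387 > 0 → local minimum
  f''(0.7321) = -0.5387 < 0 → local maximum

Critical points: x = -sqrt(3) - 1 ≈ -2.7321 (local minimum); x = -1 + sqrt(3) ≈ 0.7321 (local maximum)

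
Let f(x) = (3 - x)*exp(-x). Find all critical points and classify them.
f'(x) = (x - 4)*exp(-x)

Solve f'(x) = 0:
  f'(x) = (x - 4)·exp(-x) and exp(-x) > 0 for every x, so f'(x) = 0 ⇔ x - 4 = 0.
  x - 4 = 0.
  ⇒ x = 4

f''(x) = (5 - x)*exp(-x)
Second-derivative test at each critical point:
  f''(4) = 0.0183 > 0 → local minimum

Critical points: x = 4 (local minimum)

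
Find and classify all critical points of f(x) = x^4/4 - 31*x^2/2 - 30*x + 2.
f'(x) = x^3 - 31*x - 30

Solve f'(x) = 0:
  Factor: x^3 - 31*x - 30 = (x - 6)*(x + 1)*(x + 5) = 0.
  ⇒ x = -5, -1, 6

f''(x) = 3*x^2 - 31
Second-derivative test at each critical point:
  f''(-5) = 44 > 0 → local minimum
  f''(-1) = -28 < 0 → local maximum
  f''(6) = 77 > 0 → local minimum

Critical points: x = -5 (local minimum); x = -1 (local maximum); x = 6 (local minimum)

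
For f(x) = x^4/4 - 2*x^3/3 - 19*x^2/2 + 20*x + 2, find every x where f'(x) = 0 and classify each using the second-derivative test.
f'(x) = x^3 - 2*x^2 - 19*x + 20

Solve f'(x) = 0:
  Factor: x^3 - 2*x^2 - 19*x + 20 = (x - 5)*(x - 1)*(x + 4) = 0.
  ⇒ x = -4, 1, 5

f''(x) = 3*x^2 - 4*x - 19
Second-derivative test at each critical point:
  f''(-4) = 45 > 0 → local minimum
  f''(1) = -20 < 0 → local maximum
  f''(5) = 36 > 0 → local minimum

Critical points: x = -4 (local minimum); x = 1 (local maximum); x = 5 (local minimum)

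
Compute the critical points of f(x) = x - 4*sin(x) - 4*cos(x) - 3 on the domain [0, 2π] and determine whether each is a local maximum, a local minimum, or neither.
f'(x) = -4*sqrt(2)*cos(x + pi/4) + 1

Solve f'(x) = 0 on [0, 2π]:
  f'(x) = 0 ⇔ 4*sin(x) - 4*cos(x) = -1. Write the left side as R·cos(x + φ) with R = √((-4)² + (-4)²) = 4*sqrt(2), cos φ = -sqrt(2)/2, sin φ = -sqrt(2)/2; then cos(x + φ) = -sqrt(2)/8. Solve for x and keep the solutions lying in [0, 2π].
  ⇒ x = atan((-1 + sqrt(31))/(1 + sqrt(31))) ≈ 0.6077, atan((-sqrt(31) - 1)/(1 - sqrt(31))) + pi ≈ 4.1047

f''(x) = 4*sqrt(2)*sin(x + pi/4)
Second-derivative test at each critical point:
  f''(0.6077) = 5.5678 > 0 → local minimum
  f''(4.1047) = -5.5678 < 0 → local maximum

Critical points: x = atan((-1 + sqrt(31))/(1 + sqrt(31))) ≈ 0.6077 (local minimum); x = atan((-sqrt(31) - 1)/(1 - sqrt(31))) + pi ≈ 4.1047 (local maximum)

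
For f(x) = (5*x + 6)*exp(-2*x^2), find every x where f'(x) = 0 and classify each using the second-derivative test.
f'(x) = (-4*x*(5*x + 6) + 5)*exp(-2*x^2)

Solve f'(x) = 0:
  f'(x) = (-20*x^2 - 24*x + 5)·exp(-2*x^2) and exp(-2*x^2) > 0 for every x, so f'(x) = 0 ⇔ -20*x^2 - 24*x + 5 = 0.
  20*x^2 + 24*x - 5 = 0 has no rational roots; quadratic formula: x = (-24 ± √976)/40.
  ⇒ x = -sqrt(61)/10 - 3/5 ≈ -1.3810, -3/5 + sqrt(61)/10 ≈ 0.1810

f''(x) = 4*(4*x^2*(5*x + 6) - 15*x - 6)*exp(-2*x^2)
Second-derivative test at each critical point:
  f''(-1.3810) = 0.6889 > 0 → local minimum
  f''(0.1810) = -29.2591 < 0 → local maximum

Critical points: x = -sqrt(61)/10 - 3/5 ≈ -1.3810 (local minimum); x = -3/5 + sqrt(61)/10 ≈ 0.1810 (local maximum)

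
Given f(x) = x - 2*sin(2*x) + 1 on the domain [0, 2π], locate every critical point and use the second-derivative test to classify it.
f'(x) = 1 - 4*cos(2*x)

Solve f'(x) = 0 on [0, 2π]:
  f'(x) = 0 ⇔ cos(2*x) = 1/4, i.e. 2*x = ±arccos(1/4) + 2nπ; keep the solutions lying in [0, 2π].
  ⇒ x = acos(1/4)/2 ≈ 0.6591, pi - acos(1/4)/2 ≈ 2.4825, acos(1/4)/2 + pi ≈ 3.8007, -acos(1/4)/2 + 2*pi ≈ 5.6241

f''(x) = 8*sin(2*x)
Second-derivative test at each critical point:
  f''(0.6591) = 7.7460 > 0 → local minimum
  f''(2.4825) = -7.7460 < 0 → local maximum
  f''(3.8007) = 7.7460 > 0 → local minimum
  f''(5.6241) = -7.7460 < 0 → local maximum

Critical points: x = acos(1/4)/2 ≈ 0.6591 (local minimum); x = pi - acos(1/4)/2 ≈ 2.4825 (local maximum); x = acos(1/4)/2 + pi ≈ 3.8007 (local minimum); x = -acos(1/4)/2 + 2*pi ≈ 5.6241 (local maximum)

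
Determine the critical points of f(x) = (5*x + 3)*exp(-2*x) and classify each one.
f'(x) = (-10*x - 1)*exp(-2*x)

Solve f'(x) = 0:
  f'(x) = (-10*x - 1)·exp(-2*x) and exp(-2*x) > 0 for every x, so f'(x) = 0 ⇔ -10*x - 1 = 0.
  -10*x - 1 = 0.
  ⇒ x = -1/10

f''(x) = 4*(5*x - 2)*exp(-2*x)
Second-derivative test at each critical point:
  f''(-1/10) = -12.2140 < 0 → local maximum

Critical points: x = -1/10 (local maximum)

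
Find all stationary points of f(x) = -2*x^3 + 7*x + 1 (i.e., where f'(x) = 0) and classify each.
f'(x) = 7 - 6*x^2

Solve f'(x) = 0:
  6*x^2 - 7 = 0 has no rational roots; quadratic formula: x = (0 ± √168)/12.
  ⇒ x = -sqrt(42)/6 ≈ -1.0801, sqrt(42)/6 ≈ 1.0801

f''(x) = -12*x
Second-derivative test at each critical point:
  f''(-1.0801) = 12.9615 > 0 → local minimum
  f''(1.0801) = -12.9615 < 0 → local maximum

Critical points: x = -sqrt(42)/6 ≈ -1.0801 (local minimum); x = sqrt(42)/6 ≈ 1.0801 (local maximum)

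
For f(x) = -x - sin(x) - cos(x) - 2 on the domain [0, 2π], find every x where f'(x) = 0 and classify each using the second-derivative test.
f'(x) = sin(x) - cos(x) - 1

Solve f'(x) = 0 on [0, 2π]:
  f'(x) = 0 ⇔ sin(x) - cos(x) = 1. Write the left side as R·cos(x + φ) with R = √((-1)² + (-1)²) = sqrt(2), cos φ = -sqrt(2)/2, sin φ = -sqrt(2)/2; then cos(x + φ) = sqrt(2)/2. Solve for x and keep the solutions lying in [0, 2π].
  ⇒ x = pi/2 ≈ 1.5708, pi ≈ 3.1416

f''(x) = sin(x) + cos(x)
Second-derivative test at each critical point:
  f''(1.5708) = 1 > 0 → local minimum
  f''(3.1416) = -1 < 0 → local maximum

Critical points: x = pi/2 ≈ 1.5708 (local minimum); x = pi ≈ 3.1416 (local maximum)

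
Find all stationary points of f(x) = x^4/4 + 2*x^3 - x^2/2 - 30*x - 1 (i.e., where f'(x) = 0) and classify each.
f'(x) = x^3 + 6*x^2 - x - 30

Solve f'(x) = 0:
  Factor: x^3 + 6*x^2 - x - 30 = (x - 2)*(x + 3)*(x + 5) = 0.
  ⇒ x = -5, -3, 2

f''(x) = 3*x^2 + 12*x - 1
Second-derivative test at each critical point:
  f''(-5) = 14 > 0 → local minimum
  f''(-3) = -10 < 0 → local maximum
  f''(2) = 35 > 0 → local minimum

Critical points: x = -5 (local minimum); x = -3 (local maximum); x = 2 (local minimum)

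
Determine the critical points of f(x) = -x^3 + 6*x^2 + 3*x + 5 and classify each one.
f'(x) = -3*x^2 + 12*x + 3

Solve f'(x) = 0:
  Factor: -3*x^2 + 12*x + 3 = -3*(x^2 - 4*x - 1); x^2 - 4*x - 1 = 0 has no rational roots; quadratic formula: x = (4 ± √20)/2.
  ⇒ x = 2 - sqrt(5) ≈ -0.2361, 2 + sqrt(5) ≈ 4.2361

f''(x) = 12 - 6*x
Second-derivative test at each critical point:
  f''(-0.2361) = 13.4164 > 0 → local minimum
  f''(4.2361) = -13.4164 < 0 → local maximum

Critical points: x = 2 - sqrt(5) ≈ -0.2361 (local minimum); x = 2 + sqrt(5) ≈ 4.2361 (local maximum)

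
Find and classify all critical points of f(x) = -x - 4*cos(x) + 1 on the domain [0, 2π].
f'(x) = 4*sin(x) - 1

Solve f'(x) = 0 on [0, 2π]:
  f'(x) = 0 ⇔ sin(x) = 1/4, i.e. x = arcsin(1/4) + 2nπ or x = π − arcsin(1/4) + 2nπ; keep the solutions lying in [0, 2π].
  ⇒ x = asin(1/4) ≈ 0.2527, pi - asin(1/4) ≈ 2.8889

f''(x) = 4*cos(x)
Second-derivative test at each critical point:
  f''(0.2527) = 3.8730 > 0 → local minimum
  f''(2.8889) = -3.8730 < 0 → local maximum

Critical points: x = asin(1/4) ≈ 0.2527 (local minimum); x = pi - asin(1/4) ≈ 2.8889 (local maximum)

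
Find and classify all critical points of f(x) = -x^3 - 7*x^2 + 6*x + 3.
f'(x) = -3*x^2 - 14*x + 6

Solve f'(x) = 0:
  3*x^2 + 14*x - 6 = 0 has no rational roots; quadratic formula: x = (-14 ± √268)/6.
  ⇒ x = -sqrt(67)/3 - 7/3 ≈ -5.0618, -7/3 + sqrt(67)/3 ≈ 0.3951

f''(x) = -6*x - 14
Second-derivative test at each critical point:
  f''(-5.0618) = 16.3707 > 0 → local minimum
  f''(0.3951) = -16.3707 < 0 → local maximum

Critical points: x = -sqrt(67)/3 - 7/3 ≈ -5.0618 (local minimum); x = -7/3 + sqrt(67)/3 ≈ 0.3951 (local maximum)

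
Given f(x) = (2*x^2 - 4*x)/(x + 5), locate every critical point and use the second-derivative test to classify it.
f'(x) = 2*(x^2 + 10*x - 10)/(x^2 + 10*x + 25)

Solve f'(x) = 0:
  f'(x) = 2*(x^2 + 10*x - 10)/(x + 5)^2; the denominator is positive wherever f is defined, so f'(x) = 0 ⇔ 2*x^2 + 20*x - 20 = 0.
  Factor: 2*x^2 + 20*x - 20 = 2*(x^2 + 10*x - 10); x^2 + 10*x - 10 = 0 has no rational roots; quadratic formula: x = (-10 ± √140)/2.
  ⇒ x = -sqrt(35) - 5 ≈ -10.9161, -5 + sqrt(35) ≈ 0.9161

f''(x) = 140/(x^3 + 15*x^2 + 75*x + 125)
Second-derivative test at each critical point:
  f''(-10.9161) = -0.6761 < 0 → local maximum
  f''(0.9161) = 0.6761 > 0 → local minimum

Critical points: x = -sqrt(35) - 5 ≈ -10.9161 (local maximum); x = -5 + sqrt(35) ≈ 0.9161 (local minimum)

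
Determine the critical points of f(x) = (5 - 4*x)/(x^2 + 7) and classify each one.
f'(x) = 2*(2*x^2 - 5*x - 14)/(x^4 + 14*x^2 + 49)

Solve f'(x) = 0:
  f'(x) = 2*(2*x^2 - 5*x - 14)/(x^2 + 7)^2; the denominator is positive wherever f is defined, so f'(x) = 0 ⇔ 4*x^2 - 10*x - 28 = 0.
  Factor: 4*x^2 - 10*x - 28 = 2*(2*x^2 - 5*x - 14); 2*x^2 - 5*x - 14 = 0 has no rational roots; quadratic formula: x = (5 ± √137)/4.
  ⇒ x = 5/4 - sqrt(137)/4 ≈ -1.6762, 5/4 + sqrt(137)/4 ≈ 4.1762

f''(x) = 2*(4*x^2*(5 - 4*x) + (12*x - 5)*(x^2 + 7))/(x^2 + 7)^3
Second-derivative test at each critical point:
  f''(-1.6762) = -0.2433 < 0 → local maximum
  f''(4.1762) = 0.0392 > 0 → local minimum

Critical points: x = 5/4 - sqrt(137)/4 ≈ -1.6762 (local maximum); x = 5/4 + sqrt(137)/4 ≈ 4.1762 (local minimum)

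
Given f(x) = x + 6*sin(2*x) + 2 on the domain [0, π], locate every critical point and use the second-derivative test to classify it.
f'(x) = 12*cos(2*x) + 1

Solve f'(x) = 0 on [0, π]:
  f'(x) = 0 ⇔ cos(2*x) = -1/12, i.e. 2*x = ±arccos(-1/12) + 2nπ; keep the solutions lying in [0, π].
  ⇒ x = acos(-1/12)/2 ≈ 0.8271, pi - acos(-1/12)/2 ≈ 2.3145

f''(x) = -24*sin(2*x)
Second-derivative test at each critical point:
  f''(0.8271) = -23.9165 < 0 → local maximum
  f''(2.3145) = 23.9165 > 0 → local minimum

Critical points: x = acos(-1/12)/2 ≈ 0.8271 (local maximum); x = pi - acos(-1/12)/2 ≈ 2.3145 (local minimum)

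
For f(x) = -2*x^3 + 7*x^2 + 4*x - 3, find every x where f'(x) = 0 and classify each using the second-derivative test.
f'(x) = -6*x^2 + 14*x + 4

Solve f'(x) = 0:
  Factor: -6*x^2 + 14*x + 4 = -2*(3*x^2 - 7*x - 2); 3*x^2 - 7*x - 2 = 0 has no rational roots; quadratic formula: x = (7 ± √73)/6.
  ⇒ x = 7/6 - sqrt(73)/6 ≈ -0.2573, 7/6 + sqrt(73)/6 ≈ 2.5907

f''(x) = 14 - 12*x
Second-derivative test at each critical point:
  f''(-0.2573) = 17.0880 > 0 → local minimum
  f''(2.5907) = -17.0880 < 0 → local maximum

Critical points: x = 7/6 - sqrt(73)/6 ≈ -0.2573 (local minimum); x = 7/6 + sqrt(73)/6 ≈ 2.5907 (local maximum)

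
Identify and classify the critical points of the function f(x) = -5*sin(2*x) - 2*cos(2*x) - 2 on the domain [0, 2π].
f'(x) = 4*sin(2*x) - 10*cos(2*x)

Solve f'(x) = 0 on [0, 2π]:
  f'(x) = 0 ⇔ -5*cos(2*x) = -2*sin(2*x) ⇔ tan(2*x) = 5/2, i.e. 2*x = arctan(5/2) + nπ; keep the solutions lying in [0, 2π].
  ⇒ x = atan(5/2)/2 ≈ 0.5951, atan(5/2)/2 + pi/2 ≈ 2.1659, atan(5/2)/2 + pi ≈ 3.7367, atan(5/2)/2 + 3*pi/2 ≈ 5.3075

f''(x) = 20*sin(2*x) + 8*cos(2*x)
Second-derivative test at each critical point:
  f''(0.5951) = 21.5407 > 0 → local minimum
  f''(2.1659) = -21.5407 < 0 → local maximum
  f''(3.7367) = 21.5407 > 0 → local minimum
  f''(5.3075) = -21.5407 < 0 → local maximum

Critical points: x = atan(5/2)/2 ≈ 0.5951 (local minimum); x = atan(5/2)/2 + pi/2 ≈ 2.1659 (local maximum); x = atan(5/2)/2 + pi ≈ 3.7367 (local minimum); x = atan(5/2)/2 + 3*pi/2 ≈ 5.3075 (local maximum)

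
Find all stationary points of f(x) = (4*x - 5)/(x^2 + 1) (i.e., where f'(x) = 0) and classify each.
f'(x) = 2*(-2*x^2 + 5*x + 2)/(x^4 + 2*x^2 + 1)

Solve f'(x) = 0:
  f'(x) = -2*(2*x^2 - 5*x - 2)/(x^2 + 1)^2; the denominator is positive wherever f is defined, so f'(x) = 0 ⇔ -4*x^2 + 10*x + 4 = 0.
  Factor: -4*x^2 + 10*x + 4 = -2*(2*x^2 - 5*x - 2); 2*x^2 - 5*x - 2 = 0 has no rational roots; quadratic formula: x = (5 ± √41)/4.
  ⇒ x = 5/4 - sqrt(41)/4 ≈ -0.3508, 5/4 + sqrt(41)/4 ≈ 2.8508

f''(x) = 2*(4*x^2*(4*x - 5) + (5 - 12*x)*(x^2 + 1))/(x^2 + 1)^3
Second-derivative test at each critical point:
  f''(-0.3508) = 10.1537 > 0 → local minimum
  f''(2.8508) = -0.1537 < 0 → local maximum

Critical points: x = 5/4 - sqrt(41)/4 ≈ -0.3508 (local minimum); x = 5/4 + sqrt(41)/4 ≈ 2.8508 (local maximum)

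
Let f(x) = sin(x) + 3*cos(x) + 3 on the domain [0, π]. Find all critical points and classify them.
f'(x) = -3*sin(x) + cos(x)

Solve f'(x) = 0 on [0, π]:
  f'(x) = 0 ⇔ cos(x) = 3*sin(x) ⇔ tan(x) = 1/3, i.e. x = arctan(1/3) + nπ; keep the solutions lying in [0, π].
  ⇒ x = atan(1/3) ≈ 0.3218

f''(x) = -sin(x) - 3*cos(x)
Second-derivative test at each critical point:
  f''(0.3218) = -3.1623 < 0 → local maximum

Critical points: x = atan(1/3) ≈ 0.3218 (local maximum)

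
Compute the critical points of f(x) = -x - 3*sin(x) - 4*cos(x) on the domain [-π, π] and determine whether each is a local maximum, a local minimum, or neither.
f'(x) = 4*sin(x) - 3*cos(x) - 1

Solve f'(x) = 0 on [-π, π]:
  f'(x) = 0 ⇔ 4*sin(x) - 3*cos(x) = 1. Write the left side as R·cos(x + φ) with R = √((-3)² + (-4)²) = 5, cos φ = -3/5, sin φ = -4/5; then cos(x + φ) = 1/5. Solve for x and keep the solutions lying in [-π, π].
  ⇒ x = -pi + atan((4 - 6*sqrt(6))/(-8*sqrt(6) - 3)) ≈ -2.6994, atan((4 + 6*sqrt(6))/(-3 + 8*sqrt(6))) ≈ 0.8449

f''(x) = 3*sin(x) + 4*cos(x)
Second-derivative test at each critical point:
  f''(-2.6994) = -4.8990 < 0 → local maximum
  f''(0.8449) = 4.8990 > 0 → local minimum

Critical points: x = -pi + atan((4 - 6*sqrt(6))/(-8*sqrt(6) - 3)) ≈ -2.6994 (local maximum); x = atan((4 + 6*sqrt(6))/(-3 + 8*sqrt(6))) ≈ 0.8449 (local minimum)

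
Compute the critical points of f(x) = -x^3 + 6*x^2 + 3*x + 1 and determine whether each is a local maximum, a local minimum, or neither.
f'(x) = -3*x^2 + 12*x + 3

Solve f'(x) = 0:
  Factor: -3*x^2 + 12*x + 3 = -3*(x^2 - 4*x - 1); x^2 - 4*x - 1 = 0 has no rational roots; quadratic formula: x = (4 ± √20)/2.
  ⇒ x = 2 - sqrt(5) ≈ -0.2361, 2 + sqrt(5) ≈ 4.2361

f''(x) = 12 - 6*x
Second-derivative test at each critical point:
  f''(-0.2361) = 13.4164 > 0 → local minimum
  f''(4.2361) = -13.4164 < 0 → local maximum

Critical points: x = 2 - sqrt(5) ≈ -0.2361 (local minimum); x = 2 + sqrt(5) ≈ 4.2361 (local maximum)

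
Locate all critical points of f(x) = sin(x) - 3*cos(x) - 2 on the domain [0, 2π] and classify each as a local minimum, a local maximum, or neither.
f'(x) = 3*sin(x) + cos(x)

Solve f'(x) = 0 on [0, 2π]:
  f'(x) = 0 ⇔ cos(x) = -3*sin(x) ⇔ tan(x) = -1/3, i.e. x = arctan(-1/3) + nπ; keep the solutions lying in [0, 2π].
  ⇒ x = pi - atan(1/3) ≈ 2.8198, -atan(1/3) + 2*pi ≈ 5.9614

f''(x) = -sin(x) + 3*cos(x)
Second-derivative test at each critical point:
  f''(2.8198) = -3.1623 < 0 → local maximum
  f''(5.9614) = 3.1623 > 0 → local minimum

Critical points: x = pi - atan(1/3) ≈ 2.8198 (local maximum); x = -atan(1/3) + 2*pi ≈ 5.9614 (local minimum)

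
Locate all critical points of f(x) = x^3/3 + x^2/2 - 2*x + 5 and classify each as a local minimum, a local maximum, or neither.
f'(x) = x^2 + x - 2

Solve f'(x) = 0:
  Factor: x^2 + x - 2 = (x - 1)*(x + 2) = 0.
  ⇒ x = -2, 1

f''(x) = 2*x + 1
Second-derivative test at each critical point:
  f''(-2) = -3 < 0 → local maximum
  f''(1) = 3 > 0 → local minimum

Critical points: x = -2 (local maximum); x = 1 (local minimum)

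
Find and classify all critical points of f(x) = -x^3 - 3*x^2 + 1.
f'(x) = 3*x*(-x - 2)

Solve f'(x) = 0:
  Factor: -3*x^2 - 6*x = -3*x*(x + 2) = 0.
  ⇒ x = -2, 0

f''(x) = -6*x - 6
Second-derivative test at each critical point:
  f''(-2) = 6 > 0 → local minimum
  f''(0) = -6 < 0 → local maximum

Critical points: x = -2 (local minimum); x = 0 (local maximum)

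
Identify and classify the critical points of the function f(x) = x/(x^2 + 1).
f'(x) = (1 - x^2)/(x^4 + 2*x^2 + 1)

Solve f'(x) = 0:
  f'(x) = -(x - 1)*(x + 1)/(x^2 + 1)^2; the denominator is positive wherever f is defined, so f'(x) = 0 ⇔ 1 - x^2 = 0.
  Factor: 1 - x^2 = -(x - 1)*(x + 1) = 0.
  ⇒ x = -1, 1

f''(x) = 2*x*(x^2 - 3)/(x^2 + 1)^3
Second-derivative test at each critical point:
  f''(-1) = 1/2 > 0 → local minimum
  f''(1) = -1/2 < 0 → local maximum

Critical points: x = -1 (local minimum); x = 1 (local maximum)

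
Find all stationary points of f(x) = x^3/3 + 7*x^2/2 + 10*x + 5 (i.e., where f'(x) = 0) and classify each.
f'(x) = x^2 + 7*x + 10

Solve f'(x) = 0:
  Factor: x^2 + 7*x + 10 = (x + 2)*(x + 5) = 0.
  ⇒ x = -5, -2

f''(x) = 2*x + 7
Second-derivative test at each critical point:
  f''(-5) = -3 < 0 → local maximum
  f''(-2) = 3 > 0 → local minimum

Critical points: x = -5 (local maximum); x = -2 (local minimum)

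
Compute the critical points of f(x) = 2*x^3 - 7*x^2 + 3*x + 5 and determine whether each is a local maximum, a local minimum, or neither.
f'(x) = 6*x^2 - 14*x + 3

Solve f'(x) = 0:
  6*x^2 - 14*x + 3 = 0 has no rational roots; quadratic formula: x = (14 ± √124)/12.
  ⇒ x = 7/6 - sqrt(31)/6 ≈ 0.2387, sqrt(31)/6 + 7/6 ≈ 2.0946

f''(x) = 12*x - 14
Second-derivative test at each critical point:
  f''(0.2387) = -11.1355 < 0 → local maximum
  f''(2.0946) = 11.1355 > 0 → local minimum

Critical points: x = 7/6 - sqrt(31)/6 ≈ 0.2387 (local maximum); x = sqrt(31)/6 + 7/6 ≈ 2.0946 (local minimum)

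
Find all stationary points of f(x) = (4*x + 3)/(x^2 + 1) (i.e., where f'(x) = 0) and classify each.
f'(x) = 2*(-2*x^2 - 3*x + 2)/(x^4 + 2*x^2 + 1)

Solve f'(x) = 0:
  f'(x) = -2*(x + 2)*(2*x - 1)/(x^2 + 1)^2; the denominator is positive wherever f is defined, so f'(x) = 0 ⇔ -4*x^2 - 6*x + 4 = 0.
  Factor: -4*x^2 - 6*x + 4 = -2*(x + 2)*(2*x - 1) = 0.
  ⇒ x = -2, 1/2

f''(x) = 2*(4*x^2*(4*x + 3) - 3*(4*x + 1)*(x^2 + 1))/(x^2 + 1)^3
Second-derivative test at each critical point:
  f''(-2) = 2/5 > 0 → local minimum
  f''(1/2) = -32/5 < 0 → local maximum

Critical points: x = -2 (local minimum); x = 1/2 (local maximum)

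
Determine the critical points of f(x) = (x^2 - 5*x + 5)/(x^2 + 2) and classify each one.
f'(x) = (5*x^2 - 6*x - 10)/(x^4 + 4*x^2 + 4)

Solve f'(x) = 0:
  f'(x) = (5*x^2 - 6*x - 10)/(x^2 + 2)^2; the denominator is positive wherever f is defined, so f'(x) = 0 ⇔ 5*x^2 - 6*x - 10 = 0.
  5*x^2 - 6*x - 10 = 0 has no rational roots; quadratic formula: x = (6 ± √236)/10.
  ⇒ x = 3/5 - sqrt(59)/5 ≈ -0.9362, 3/5 + sqrt(59)/5 ≈ 2.1362

f''(x) = 2*(-5*x^3 + 9*x^2 + 30*x - 6)/(x^6 + 6*x^4 + 12*x^2 + 8)
Second-derivative test at each critical point:
  f''(-0.9362) = -1.8566 < 0 → local maximum
  f''(2.1362) = 0.3566 > 0 → local minimum

Critical points: x = 3/5 - sqrt(59)/5 ≈ -0.9362 (local maximum); x = 3/5 + sqrt(59)/5 ≈ 2.1362 (local minimum)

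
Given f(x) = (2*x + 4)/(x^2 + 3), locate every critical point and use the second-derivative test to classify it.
f'(x) = 2*(x^2 - 2*x*(x + 2) + 3)/(x^2 + 3)^2

Solve f'(x) = 0:
  f'(x) = -2*(x^2 + 4*x - 3)/(x^2 + 3)^2; the denominator is positive wherever f is defined, so f'(x) = 0 ⇔ -2*x^2 - 8*x + 6 = 0.
  Factor: -2*x^2 - 8*x + 6 = -2*(x^2 + 4*x - 3); x^2 + 4*x - 3 = 0 has no rational roots; quadratic formula: x = (-4 ± √28)/2.
  ⇒ x = -sqrt(7) - 2 ≈ -4.6458, -2 + sqrt(7) ≈ 0.6458

f''(x) = 4*(4*x^2*(x + 2) - (3*x + 2)*(x^2 + 3))/(x^2 + 3)^3
Second-derivative test at each critical point:
  f''(-4.6458) = 0.0175 > 0 → local minimum
  f''(0.6458) = -0.9064 < 0 → local maximum

Critical points: x = -sqrt(7) - 2 ≈ -4.6458 (local minimum); x = -2 + sqrt(7) ≈ 0.6458 (local maximum)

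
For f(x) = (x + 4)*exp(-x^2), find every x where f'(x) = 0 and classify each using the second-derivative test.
f'(x) = (-2*x*(x + 4) + 1)*exp(-x^2)

Solve f'(x) = 0:
  f'(x) = (-2*x^2 - 8*x + 1)·exp(-x^2) and exp(-x^2) > 0 for every x, so f'(x) = 0 ⇔ -2*x^2 - 8*x + 1 = 0.
  2*x^2 + 8*x - 1 = 0 has no rational roots; quadratic formula: x = (-8 ± √72)/4.
  ⇒ x = -3*sqrt(2)/2 - 2 ≈ -4.1213, -2 + 3*sqrt(2)/2 ≈ 0.1213

f''(x) = 2*(2*x^2*(x + 4) - 3*x - 4)*exp(-x^2)
Second-derivative test at each critical point:
  f''(-4.1213) = 3.565e-07 > 0 → local minimum
  f''(0.1213) = -8.3613 < 0 → local maximum

Critical points: x = -3*sqrt(2)/2 - 2 ≈ -4.1213 (local minimum); x = -2 + 3*sqrt(2)/2 ≈ 0.1213 (local maximum)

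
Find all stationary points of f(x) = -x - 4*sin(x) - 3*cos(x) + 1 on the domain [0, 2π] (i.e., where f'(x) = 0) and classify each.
f'(x) = 3*sin(x) - 4*cos(x) - 1

Solve f'(x) = 0 on [0, 2π]:
  f'(x) = 0 ⇔ 3*sin(x) - 4*cos(x) = 1. Write the left side as R·cos(x + φ) with R = √((-4)² + (-3)²) = 5, cos φ = -4/5, sin φ = -3/5; then cos(x + φ) = 1/5. Solve for x and keep the solutions lying in [0, 2π].
  ⇒ x = atan((3 + 8*sqrt(6))/(-4 + 6*sqrt(6))) ≈ 1.1287, atan((3 - 8*sqrt(6))/(-6*sqrt(6) - 4)) + pi ≈ 3.8675

f''(x) = 4*sin(x) + 3*cos(x)
Second-derivative test at each critical point:
  f''(1.1287) = 4.8990 > 0 → local minimum
  f''(3.8675) = -4.8990 < 0 → local maximum

Critical points: x = atan((3 + 8*sqrt(6))/(-4 + 6*sqrt(6))) ≈ 1.1287 (local minimum); x = atan((3 - 8*sqrt(6))/(-6*sqrt(6) - 4)) + pi ≈ 3.8675 (local maximum)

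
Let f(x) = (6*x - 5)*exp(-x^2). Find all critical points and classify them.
f'(x) = 2*(-x*(6*x - 5) + 3)*exp(-x^2)

Solve f'(x) = 0:
  f'(x) = (-12*x^2 + 10*x + 6)·exp(-x^2) and exp(-x^2) > 0 for every x, so f'(x) = 0 ⇔ -12*x^2 + 10*x + 6 = 0.
  Factor: -12*x^2 + 10*x + 6 = -2*(6*x^2 - 5*x - 3); 6*x^2 - 5*x - 3 = 0 has no rational roots; quadratic formula: x = (5 ± √97)/12.
  ⇒ x = 5/12 - sqrt(97)/12 ≈ -0.4041, 5/12 + sqrt(97)/12 ≈ 1.2374

f''(x) = 2*(2*x^2*(6*x - 5) - 18*x + 5)*exp(-x^2)
Second-derivative test at each critical point:
  f''(-0.4041) = 16.7304 > 0 → local minimum
  f''(1.2374) = -4.2603 < 0 → local maximum

Critical points: x = 5/12 - sqrt(97)/12 ≈ -0.4041 (local minimum); x = 5/12 + sqrt(97)/12 ≈ 1.2374 (local maximum)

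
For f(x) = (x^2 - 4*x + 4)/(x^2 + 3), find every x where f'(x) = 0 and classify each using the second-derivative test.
f'(x) = 2*(2*x^2 - x - 6)/(x^4 + 6*x^2 + 9)

Solve f'(x) = 0:
  f'(x) = 2*(x - 2)*(2*x + 3)/(x^2 + 3)^2; the denominator is positive wherever f is defined, so f'(x) = 0 ⇔ 4*x^2 - 2*x - 12 = 0.
  Factor: 4*x^2 - 2*x - 12 = 2*(x - 2)*(2*x + 3) = 0.
  ⇒ x = -3/2, 2

f''(x) = 2*(-4*x^3 + 3*x^2 + 36*x - 3)/(x^6 + 9*x^4 + 27*x^2 + 27)
Second-derivative test at each critical point:
  f''(-3/2) = -32/63 < 0 → local maximum
  f''(2) = 2/7 > 0 → local minimum

Critical points: x = -3/2 (local maximum); x = 2 (local minimum)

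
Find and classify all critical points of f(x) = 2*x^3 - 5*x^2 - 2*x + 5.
f'(x) = 6*x^2 - 10*x - 2

Solve f'(x) = 0:
  Factor: 6*x^2 - 10*x - 2 = 2*(3*x^2 - 5*x - 1); 3*x^2 - 5*x - 1 = 0 has no rational roots; quadratic formula: x = (5 ± √37)/6.
  ⇒ x = 5/6 - sqrt(37)/6 ≈ -0.1805, 5/6 + sqrt(37)/6 ≈ 1.8471

f''(x) = 12*x - 10
Second-derivative test at each critical point:
  f''(-0.1805) = -12.1655 < 0 → local maximum
  f''(1.8471) = 12.1655 > 0 → local minimum

Critical points: x = 5/6 - sqrt(37)/6 ≈ -0.1805 (local maximum); x = 5/6 + sqrt(37)/6 ≈ 1.8471 (local minimum)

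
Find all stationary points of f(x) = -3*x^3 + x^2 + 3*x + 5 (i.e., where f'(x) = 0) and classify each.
f'(x) = -9*x^2 + 2*x + 3

Solve f'(x) = 0:
  9*x^2 - 2*x - 3 = 0 has no rational roots; quadratic formula: x = (2 ± √112)/18.
  ⇒ x = 1/9 - 2*sqrt(7)/9 ≈ -0.4768, 1/9 + 2*sqrt(7)/9 ≈ 0.6991

f''(x) = 2 - 18*x
Second-derivative test at each critical point:
  f''(-0.4768) = 10.5830 > 0 → local minimum
  f''(0.6991) = -10.5830 < 0 → local maximum

Critical points: x = 1/9 - 2*sqrt(7)/9 ≈ -0.4768 (local minimum); x = 1/9 + 2*sqrt(7)/9 ≈ 0.6991 (local maximum)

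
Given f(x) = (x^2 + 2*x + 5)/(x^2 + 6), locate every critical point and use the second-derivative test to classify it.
f'(x) = 2*(-x^2 + x + 6)/(x^4 + 12*x^2 + 36)

Solve f'(x) = 0:
  f'(x) = -2*(x - 3)*(x + 2)/(x^2 + 6)^2; the denominator is positive wherever f is defined, so f'(x) = 0 ⇔ -2*x^2 + 2*x + 12 = 0.
  Factor: -2*x^2 + 2*x + 12 = -2*(x - 3)*(x + 2) = 0.
  ⇒ x = -2, 3

f''(x) = 2*(2*x^3 - 3*x^2 - 36*x + 6)/(x^6 + 18*x^4 + 108*x^2 + 216)
Second-derivative test at each critical point:
  f''(-2) = 1/10 > 0 → local minimum
  f''(3) = -2/45 < 0 → local maximum

Critical points: x = -2 (local minimum); x = 3 (local maximum)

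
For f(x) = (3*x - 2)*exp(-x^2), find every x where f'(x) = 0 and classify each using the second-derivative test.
f'(x) = (-2*x*(3*x - 2) + 3)*exp(-x^2)

Solve f'(x) = 0:
  f'(x) = (-6*x^2 + 4*x + 3)·exp(-x^2) and exp(-x^2) > 0 for every x, so f'(x) = 0 ⇔ -6*x^2 + 4*x + 3 = 0.
  6*x^2 - 4*x - 3 = 0 has no rational roots; quadratic formula: x = (4 ± √88)/12.
  ⇒ x = 1/3 - sqrt(22)/6 ≈ -0.4484, 1/3 + sqrt(22)/6 ≈ 1.1151

f''(x) = 2*(2*x^2*(3*x - 2) - 9*x + 2)*exp(-x^2)
Second-derivative test at each critical point:
  f''(-0.4484) = 7.6722 > 0 → local minimum
  f''(1.1151) = -2.7055 < 0 → local maximum

Critical points: x = 1/3 - sqrt(22)/6 ≈ -0.4484 (local minimum); x = 1/3 + sqrt(22)/6 ≈ 1.1151 (local maximum)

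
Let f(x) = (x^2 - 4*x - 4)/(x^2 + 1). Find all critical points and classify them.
f'(x) = 2*(2*x^2 + 5*x - 2)/(x^4 + 2*x^2 + 1)

Solve f'(x) = 0:
  f'(x) = 2*(2*x^2 + 5*x - 2)/(x^2 + 1)^2; the denominator is positive wherever f is defined, so f'(x) = 0 ⇔ 4*x^2 + 10*x - 4 = 0.
  Factor: 4*x^2 + 10*x - 4 = 2*(2*x^2 + 5*x - 2); 2*x^2 + 5*x - 2 = 0 has no rational roots; quadratic formula: x = (-5 ± √41)/4.
  ⇒ x = -sqrt(41)/4 - 5/4 ≈ -2.8508, -5/4 + sqrt(41)/4 ≈ 0.3508

f''(x) = 2*(-4*x^3 - 15*x^2 + 12*x + 5)/(x^6 + 3*x^4 + 3*x^2 + 1)
Second-derivative test at each critical point:
  f''(-2.8508) = -0.1537 < 0 → local maximum
  f''(0.3508) = 10.1537 > 0 → local minimum

Critical points: x = -sqrt(41)/4 - 5/4 ≈ -2.8508 (local maximum); x = -5/4 + sqrt(41)/4 ≈ 0.3508 (local minimum)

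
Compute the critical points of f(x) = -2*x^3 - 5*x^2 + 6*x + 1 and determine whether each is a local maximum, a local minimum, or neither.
f'(x) = -6*x^2 - 10*x + 6

Solve f'(x) = 0:
  Factor: -6*x^2 - 10*x + 6 = -2*(3*x^2 + 5*x - 3); 3*x^2 + 5*x - 3 = 0 has no rational roots; quadratic formula: x = (-5 ± √61)/6.
  ⇒ x = -sqrt(61)/6 - 5/6 ≈ -2.1350, -5/6 + sqrt(61)/6 ≈ 0.4684

f''(x) = -12*x - 10
Second-derivative test at each critical point:
  f''(-2.1350) = 15.6205 > 0 → local minimum
  f''(0.4684) = -15.6205 < 0 → local maximum

Critical points: x = -sqrt(61)/6 - 5/6 ≈ -2.1350 (local minimum); x = -5/6 + sqrt(61)/6 ≈ 0.4684 (local maximum)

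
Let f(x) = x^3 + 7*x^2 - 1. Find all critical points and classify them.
f'(x) = x*(3*x + 14)

Solve f'(x) = 0:
  Factor: 3*x^2 + 14*x = x*(3*x + 14) = 0.
  ⇒ x = -14/3, 0

f''(x) = 6*x + 14
Second-derivative test at each critical point:
  f''(-14/3) = -14 < 0 → local maximum
  f''(0) = 14 > 0 → local minimum

Critical points: x = -14/3 (local maximum); x = 0 (local minimum)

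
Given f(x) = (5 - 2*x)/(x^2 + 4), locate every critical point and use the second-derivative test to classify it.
f'(x) = 2*(x^2 - 5*x - 4)/(x^4 + 8*x^2 + 16)

Solve f'(x) = 0:
  f'(x) = 2*(x^2 - 5*x - 4)/(x^2 + 4)^2; the denominator is positive wherever f is defined, so f'(x) = 0 ⇔ 2*x^2 - 10*x - 8 = 0.
  Factor: 2*x^2 - 10*x - 8 = 2*(x^2 - 5*x - 4); x^2 - 5*x - 4 = 0 has no rational roots; quadratic formula: x = (5 ± √41)/2.
  ⇒ x = 5/2 - sqrt(41)/2 ≈ -0.7016, 5/2 + sqrt(41)/2 ≈ 5.7016

f''(x) = 2*(4*x^2*(5 - 2*x) + (6*x - 5)*(x^2 + 4))/(x^2 + 4)^3
Second-derivative test at each critical point:
  f''(-0.7016) = -0.6346 < 0 → local maximum
  f''(5.7016) = 0.0096 > 0 → local minimum

Critical points: x = 5/2 - sqrt(41)/2 ≈ -0.7016 (local maximum); x = 5/2 + sqrt(41)/2 ≈ 5.7016 (local minimum)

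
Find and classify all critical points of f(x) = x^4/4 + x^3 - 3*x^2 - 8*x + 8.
f'(x) = x^3 + 3*x^2 - 6*x - 8

Solve f'(x) = 0:
  Factor: x^3 + 3*x^2 - 6*x - 8 = (x - 2)*(x + 1)*(x + 4) = 0.
  ⇒ x = -4, -1, 2

f''(x) = 3*x^2 + 6*x - 6
Second-derivative test at each critical point:
  f''(-4) = 18 > 0 → local minimum
  f''(-1) = -9 < 0 → local maximum
  f''(2) = 18 > 0 → local minimum

Critical points: x = -4 (local minimum); x = -1 (local maximum); x = 2 (local minimum)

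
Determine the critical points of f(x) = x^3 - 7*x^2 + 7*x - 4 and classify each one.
f'(x) = 3*x^2 - 14*x + 7

Solve f'(x) = 0:
  3*x^2 - 14*x + 7 = 0 has no rational roots; quadratic formula: x = (14 ± √112)/6.
  ⇒ x = 7/3 - 2*sqrt(7)/3 ≈ 0.5695, 2*sqrt(7)/3 + 7/3 ≈ 4.0972

f''(x) = 6*x - 14
Second-derivative test at each critical point:
  f''(0.5695) = -10.5830 < 0 → local maximum
  f''(4.0972) = 10.5830 > 0 → local minimum

Critical points: x = 7/3 - 2*sqrt(7)/3 ≈ 0.5695 (local maximum); x = 2*sqrt(7)/3 + 7/3 ≈ 4.0972 (local minimum)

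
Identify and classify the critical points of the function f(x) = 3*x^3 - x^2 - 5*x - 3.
f'(x) = 9*x^2 - 2*x - 5

Solve f'(x) = 0:
  9*x^2 - 2*x - 5 = 0 has no rational roots; quadratic formula: x = (2 ± √184)/18.
  ⇒ x = 1/9 - sqrt(46)/9 ≈ -0.6425, 1/9 + sqrt(46)/9 ≈ 0.8647

f''(x) = 18*x - 2
Second-derivative test at each critical point:
  f''(-0.6425) = -13.5647 < 0 → local maximum
  f''(0.8647) = 13.5647 > 0 → local minimum

Critical points: x = 1/9 - sqrt(46)/9 ≈ -0.6425 (local maximum); x = 1/9 + sqrt(46)/9 ≈ 0.8647 (local minimum)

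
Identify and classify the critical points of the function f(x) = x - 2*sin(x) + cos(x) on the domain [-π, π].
f'(x) = -sin(x) - 2*cos(x) + 1

Solve f'(x) = 0 on [-π, π]:
  f'(x) = 0 ⇔ -sin(x) - 2*cos(x) = -1. Write the left side as R·cos(x + φ) with R = √((-2)² + 1²) = sqrt(5), cos φ = -2*sqrt(5)/5, sin φ = sqrt(5)/5; then cos(x + φ) = -sqrt(5)/5. Solve for x and keep the solutions lying in [-π, π].
  ⇒ x = -atan(3/4) ≈ -0.6435, pi/2 ≈ 1.5708

f''(x) = 2*sin(x) - cos(x)
Second-derivative test at each critical point:
  f''(-0.6435) = -2 < 0 → local maximum
  f''(1.5708) = 2 > 0 → local minimum

Critical points: x = -atan(3/4) ≈ -0.6435 (local maximum); x = pi/2 ≈ 1.5708 (local minimum)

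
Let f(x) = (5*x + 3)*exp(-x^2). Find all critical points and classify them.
f'(x) = (-2*x*(5*x + 3) + 5)*exp(-x^2)

Solve f'(x) = 0:
  f'(x) = (-10*x^2 - 6*x + 5)·exp(-x^2) and exp(-x^2) > 0 for every x, so f'(x) = 0 ⇔ -10*x^2 - 6*x + 5 = 0.
  10*x^2 + 6*x - 5 = 0 has no rational roots; quadratic formula: x = (-6 ± √236)/20.
  ⇒ x = -sqrt(59)/10 - 3/10 ≈ -1.0681, -3/10 + sqrt(59)/10 ≈ 0.4681

f''(x) = 2*(2*x^2*(5*x + 3) - 15*x - 3)*exp(-x^2)
Second-derivative test at each critical point:
  f''(-1.0681) = 4.9089 > 0 → local minimum
  f''(0.4681) = -12.3392 < 0 → local maximum

Critical points: x = -sqrt(59)/10 - 3/10 ≈ -1.0681 (local minimum); x = -3/10 + sqrt(59)/10 ≈ 0.4681 (local maximum)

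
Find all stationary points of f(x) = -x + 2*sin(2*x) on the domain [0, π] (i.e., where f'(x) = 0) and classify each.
f'(x) = 4*cos(2*x) - 1

Solve f'(x) = 0 on [0, π]:
  f'(x) = 0 ⇔ cos(2*x) = 1/4, i.e. 2*x = ±arccos(1/4) + 2nπ; keep the solutions lying in [0, π].
  ⇒ x = acos(1/4)/2 ≈ 0.6591, pi - acos(1/4)/2 ≈ 2.4825

f''(x) = -8*sin(2*x)
Second-derivative test at each critical point:
  f''(0.6591) = -7.7460 < 0 → local maximum
  f''(2.4825) = 7.7460 > 0 → local minimum

Critical points: x = acos(1/4)/2 ≈ 0.6591 (local maximum); x = pi - acos(1/4)/2 ≈ 2.4825 (local minimum)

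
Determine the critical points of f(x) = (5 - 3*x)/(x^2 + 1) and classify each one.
f'(x) = (3*x^2 - 10*x - 3)/(x^4 + 2*x^2 + 1)

Solve f'(x) = 0:
  f'(x) = (3*x^2 - 10*x - 3)/(x^2 + 1)^2; the denominator is positive wherever f is defined, so f'(x) = 0 ⇔ 3*x^2 - 10*x - 3 = 0.
  3*x^2 - 10*x - 3 = 0 has no rational roots; quadratic formula: x = (10 ± √136)/6.
  ⇒ x = 5/3 - sqrt(34)/3 ≈ -0.2770, 5/3 + sqrt(34)/3 ≈ 3.6103

f''(x) = 2*(4*x^2*(5 - 3*x) + (9*x - 5)*(x^2 + 1))/(x^2 + 1)^3
Second-derivative test at each critical point:
  f''(-0.2770) = -10.0592 < 0 → local maximum
  f''(3.6103) = 0.0592 > 0 → local minimum

Critical points: x = 5/3 - sqrt(34)/3 ≈ -0.2770 (local maximum); x = 5/3 + sqrt(34)/3 ≈ 3.6103 (local minimum)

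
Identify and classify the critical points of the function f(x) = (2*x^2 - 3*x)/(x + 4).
f'(x) = 2*(x^2 + 8*x - 6)/(x^2 + 8*x + 16)

Solve f'(x) = 0:
  f'(x) = 2*(x^2 + 8*x - 6)/(x + 4)^2; the denominator is positive wherever f is defined, so f'(x) = 0 ⇔ 2*x^2 + 16*x - 12 = 0.
  Factor: 2*x^2 + 16*x - 12 = 2*(x^2 + 8*x - 6); x^2 + 8*x - 6 = 0 has no rational roots; quadratic formula: x = (-8 ± √88)/2.
  ⇒ x = -sqrt(22) - 4 ≈ -8.6904, -4 + sqrt(22) ≈ 0.6904

f''(x) = 88/(x^3 + 12*x^2 + 48*x + 64)
Second-derivative test at each critical point:
  f''(-8.6904) = -0.8528 < 0 → local maximum
  f''(0.6904) = 0.8528 > 0 → local minimum

Critical points: x = -sqrt(22) - 4 ≈ -8.6904 (local maximum); x = -4 + sqrt(22) ≈ 0.6904 (local minimum)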